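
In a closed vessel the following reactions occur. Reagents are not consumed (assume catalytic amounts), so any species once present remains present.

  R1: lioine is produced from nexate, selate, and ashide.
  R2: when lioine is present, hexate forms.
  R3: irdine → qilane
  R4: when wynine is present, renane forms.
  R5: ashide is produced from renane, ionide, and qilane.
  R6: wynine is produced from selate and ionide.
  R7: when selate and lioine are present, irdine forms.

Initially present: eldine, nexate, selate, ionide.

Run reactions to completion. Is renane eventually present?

selate and ionide present → wynine forms (R6).
wynine present → renane forms (R4).

Yes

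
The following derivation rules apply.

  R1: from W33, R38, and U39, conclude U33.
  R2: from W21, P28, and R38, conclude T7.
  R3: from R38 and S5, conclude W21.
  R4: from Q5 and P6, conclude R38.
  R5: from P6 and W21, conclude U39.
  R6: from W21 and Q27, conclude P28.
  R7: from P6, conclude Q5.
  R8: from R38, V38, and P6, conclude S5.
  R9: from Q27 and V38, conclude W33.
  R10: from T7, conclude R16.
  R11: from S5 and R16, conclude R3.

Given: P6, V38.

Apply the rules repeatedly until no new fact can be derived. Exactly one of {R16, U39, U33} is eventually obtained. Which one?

From P6, R7 gives Q5.
Q5 and P6 hold, so R38 follows (R4).
From R38, V38, and P6, R8 gives S5.
R38 and S5 hold, so W21 follows (R3).
P6 and W21 hold, so U39 follows (R5).
U33 would need W33, R38, and U39 (R1), but W33 is never established. R16 would need T7 (R10), but T7 is never established.

U39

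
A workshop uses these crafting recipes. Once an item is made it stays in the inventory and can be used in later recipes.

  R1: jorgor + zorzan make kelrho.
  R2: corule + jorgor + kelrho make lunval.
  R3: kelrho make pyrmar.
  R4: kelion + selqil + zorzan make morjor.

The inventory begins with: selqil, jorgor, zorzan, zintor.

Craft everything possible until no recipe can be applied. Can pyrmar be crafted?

jorgor + zorzan → kelrho (R1).
Using R3, kelrho makes pyrmar.

Yes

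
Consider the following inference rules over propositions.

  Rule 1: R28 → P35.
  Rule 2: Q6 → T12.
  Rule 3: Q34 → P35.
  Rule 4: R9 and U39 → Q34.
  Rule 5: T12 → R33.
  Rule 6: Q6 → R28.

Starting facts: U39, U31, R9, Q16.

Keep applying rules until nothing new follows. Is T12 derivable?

No

T12 would need Q6 (Rule 2), but Q6 is never established.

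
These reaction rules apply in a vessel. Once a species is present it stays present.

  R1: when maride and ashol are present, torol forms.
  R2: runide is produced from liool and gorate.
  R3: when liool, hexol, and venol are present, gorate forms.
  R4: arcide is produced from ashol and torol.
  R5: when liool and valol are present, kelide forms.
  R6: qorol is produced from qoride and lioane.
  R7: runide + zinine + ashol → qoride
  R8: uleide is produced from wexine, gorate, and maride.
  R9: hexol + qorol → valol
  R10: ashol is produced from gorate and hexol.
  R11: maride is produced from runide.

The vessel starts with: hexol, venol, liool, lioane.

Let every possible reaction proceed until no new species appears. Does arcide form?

Yes

liool, hexol, and venol present → gorate forms (R3).
gorate and hexol present → ashol forms (R10).
liool and gorate present → runide forms (R2).
runide present → maride forms (R11).
maride and ashol present → torol forms (R1).
ashol and torol present → arcide forms (R4).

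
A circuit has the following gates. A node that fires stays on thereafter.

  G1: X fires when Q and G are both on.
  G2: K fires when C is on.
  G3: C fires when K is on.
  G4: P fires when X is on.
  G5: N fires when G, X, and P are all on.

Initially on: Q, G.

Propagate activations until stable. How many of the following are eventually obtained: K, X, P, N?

G1: Q and G on → X on.
G4: X on → P on.
G, X, and P are on, so N fires (G5).
K would need C (G2), but C never turns on.
X: reached.
P: reached.
N: reached.
Reached: X, P, and N — 3 of the 4.

3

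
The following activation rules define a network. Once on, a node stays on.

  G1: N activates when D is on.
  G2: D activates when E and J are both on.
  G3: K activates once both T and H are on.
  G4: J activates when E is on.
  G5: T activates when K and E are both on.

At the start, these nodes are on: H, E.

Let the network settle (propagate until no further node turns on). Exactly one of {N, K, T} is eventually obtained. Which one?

G4: E on → J on.
G2: E and J on → D on.
G1: D on → N on.
K would need T and H (G3), but T never turns on. T would need K and E (G5), but K never turns on.

N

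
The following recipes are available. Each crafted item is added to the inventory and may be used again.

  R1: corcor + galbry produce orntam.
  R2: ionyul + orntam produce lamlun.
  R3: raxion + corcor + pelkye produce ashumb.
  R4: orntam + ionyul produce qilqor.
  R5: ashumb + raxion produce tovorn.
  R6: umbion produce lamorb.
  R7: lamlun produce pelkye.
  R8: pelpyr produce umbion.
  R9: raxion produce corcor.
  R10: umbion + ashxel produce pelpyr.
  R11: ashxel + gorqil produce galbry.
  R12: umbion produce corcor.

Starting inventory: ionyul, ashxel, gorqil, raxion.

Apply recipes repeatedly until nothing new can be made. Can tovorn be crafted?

Yes

Using R9, raxion makes corcor.
Using R11, ashxel and gorqil make galbry.
corcor + galbry → orntam (R1).
ionyul + orntam → lamlun (R2).
Using R7, lamlun makes pelkye.
raxion + corcor + pelkye → ashumb (R3).
ashumb + raxion → tovorn (R5).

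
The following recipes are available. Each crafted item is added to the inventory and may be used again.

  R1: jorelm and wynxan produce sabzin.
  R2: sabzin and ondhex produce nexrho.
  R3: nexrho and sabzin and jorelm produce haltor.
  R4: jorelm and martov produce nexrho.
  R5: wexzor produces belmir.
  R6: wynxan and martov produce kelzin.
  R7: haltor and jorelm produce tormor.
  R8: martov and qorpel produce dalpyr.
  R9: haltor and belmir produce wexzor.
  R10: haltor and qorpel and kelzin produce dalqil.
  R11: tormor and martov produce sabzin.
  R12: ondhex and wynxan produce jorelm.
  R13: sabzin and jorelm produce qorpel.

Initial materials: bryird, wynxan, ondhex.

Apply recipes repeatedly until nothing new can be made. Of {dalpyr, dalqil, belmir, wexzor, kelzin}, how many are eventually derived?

dalpyr would need martov and qorpel (R8), but martov is never obtained.
dalqil would need haltor, qorpel, and kelzin (R10), but kelzin is never obtained.
belmir would need wexzor (R5), but wexzor is never obtained.
wexzor would need haltor and belmir (R9), but belmir is never obtained.
kelzin would need wynxan and martov (R6), but martov is never obtained.
None of the 5 are reached.

0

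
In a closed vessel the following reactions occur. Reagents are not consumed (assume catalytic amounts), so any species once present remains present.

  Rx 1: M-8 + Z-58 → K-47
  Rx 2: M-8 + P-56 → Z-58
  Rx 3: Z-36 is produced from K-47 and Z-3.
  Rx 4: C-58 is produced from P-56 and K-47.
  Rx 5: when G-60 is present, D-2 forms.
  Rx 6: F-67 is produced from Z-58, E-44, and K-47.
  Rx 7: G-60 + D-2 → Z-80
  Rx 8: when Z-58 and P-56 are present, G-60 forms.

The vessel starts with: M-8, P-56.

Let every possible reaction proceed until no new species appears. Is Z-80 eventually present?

M-8 and P-56 present → Z-58 forms (Rx 2).
Z-58 and P-56 present → G-60 forms (Rx 8).
G-60 present → D-2 forms (Rx 5).
G-60 and D-2 present → Z-80 forms (Rx 7).

Yes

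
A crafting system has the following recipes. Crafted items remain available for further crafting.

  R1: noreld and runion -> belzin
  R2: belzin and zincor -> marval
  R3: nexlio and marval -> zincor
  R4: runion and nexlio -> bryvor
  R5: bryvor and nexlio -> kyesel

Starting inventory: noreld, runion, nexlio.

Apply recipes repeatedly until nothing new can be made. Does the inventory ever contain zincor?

zincor would need nexlio and marval (R3), but marval is never obtained.

No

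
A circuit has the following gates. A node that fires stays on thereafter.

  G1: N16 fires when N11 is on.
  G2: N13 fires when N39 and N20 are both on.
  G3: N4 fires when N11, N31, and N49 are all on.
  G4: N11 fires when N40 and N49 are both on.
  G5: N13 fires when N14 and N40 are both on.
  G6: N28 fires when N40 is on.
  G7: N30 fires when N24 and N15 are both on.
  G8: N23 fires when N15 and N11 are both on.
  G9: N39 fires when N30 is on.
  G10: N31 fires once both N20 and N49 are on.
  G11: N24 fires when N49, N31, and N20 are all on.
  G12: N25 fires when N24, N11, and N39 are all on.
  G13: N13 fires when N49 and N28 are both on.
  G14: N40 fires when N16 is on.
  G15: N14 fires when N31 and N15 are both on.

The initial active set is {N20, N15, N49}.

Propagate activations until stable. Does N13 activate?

G10: N20 and N49 on → N31 on.
N49, N31, and N20 are on, so N24 fires (G11).
G7: N24 and N15 on → N30 on.
N30 is on, so N39 fires (G9).
N39 and N20 are on, so N13 fires (G2).

Yes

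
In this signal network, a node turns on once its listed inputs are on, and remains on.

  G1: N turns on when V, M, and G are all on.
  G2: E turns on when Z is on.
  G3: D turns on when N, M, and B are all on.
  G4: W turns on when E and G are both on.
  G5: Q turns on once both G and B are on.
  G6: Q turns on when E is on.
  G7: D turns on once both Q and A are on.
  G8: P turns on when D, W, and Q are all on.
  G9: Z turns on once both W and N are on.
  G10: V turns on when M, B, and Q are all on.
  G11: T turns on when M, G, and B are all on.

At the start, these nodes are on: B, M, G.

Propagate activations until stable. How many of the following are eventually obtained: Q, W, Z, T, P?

G and B are on, so Q turns on (G5).
G11: M, G, and B on → T on.
Q: reached.
W would need E and G (G4), but E never turns on.
Z would need W and N (G9), but W never turns on.
T: reached.
P would need D, W, and Q (G8), but W never turns on.
Reached: Q and T — 2 of the 5.

2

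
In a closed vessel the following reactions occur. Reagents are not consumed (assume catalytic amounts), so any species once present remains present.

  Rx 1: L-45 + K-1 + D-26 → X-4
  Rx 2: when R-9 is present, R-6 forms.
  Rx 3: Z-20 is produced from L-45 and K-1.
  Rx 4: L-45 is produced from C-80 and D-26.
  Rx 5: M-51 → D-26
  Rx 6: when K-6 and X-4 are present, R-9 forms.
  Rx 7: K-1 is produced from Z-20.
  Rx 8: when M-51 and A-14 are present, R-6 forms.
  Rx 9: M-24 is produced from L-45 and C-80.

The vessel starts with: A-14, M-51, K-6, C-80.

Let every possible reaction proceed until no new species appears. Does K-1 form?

K-1 would need Z-20 (Rx 7), but Z-20 never forms.

No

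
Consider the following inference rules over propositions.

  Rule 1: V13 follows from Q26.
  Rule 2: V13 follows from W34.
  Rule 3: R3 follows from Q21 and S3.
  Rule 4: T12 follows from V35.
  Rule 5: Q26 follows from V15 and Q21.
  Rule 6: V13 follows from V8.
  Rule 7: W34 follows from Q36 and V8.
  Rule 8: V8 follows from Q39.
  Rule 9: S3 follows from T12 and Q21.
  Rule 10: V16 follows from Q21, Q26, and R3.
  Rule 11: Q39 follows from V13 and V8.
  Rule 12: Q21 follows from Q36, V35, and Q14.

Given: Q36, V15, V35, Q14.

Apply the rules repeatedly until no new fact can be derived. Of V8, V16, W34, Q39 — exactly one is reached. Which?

V16

Q36, V35, and Q14 hold, so Q21 follows (Rule 12).
V35 holds, so T12 follows (Rule 4).
V15 and Q21 hold, so Q26 follows (Rule 5).
T12 and Q21 hold, so S3 follows (Rule 9).
From Q21 and S3, Rule 3 gives R3.
From Q21, Q26, and R3, Rule 10 gives V16.
W34 would need Q36 and V8 (Rule 7), but V8 is never established. Q39 would need V13 and V8 (Rule 11), but V8 is never established. V8 would need Q39 (Rule 8), but Q39 is never established.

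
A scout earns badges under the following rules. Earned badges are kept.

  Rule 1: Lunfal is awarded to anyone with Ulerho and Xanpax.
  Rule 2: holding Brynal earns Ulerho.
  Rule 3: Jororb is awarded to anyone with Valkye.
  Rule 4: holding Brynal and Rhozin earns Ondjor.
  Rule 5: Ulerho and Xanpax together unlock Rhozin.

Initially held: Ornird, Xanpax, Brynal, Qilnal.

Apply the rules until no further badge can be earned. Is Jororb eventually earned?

Jororb would need Valkye (Rule 3), but Valkye is never earned.

No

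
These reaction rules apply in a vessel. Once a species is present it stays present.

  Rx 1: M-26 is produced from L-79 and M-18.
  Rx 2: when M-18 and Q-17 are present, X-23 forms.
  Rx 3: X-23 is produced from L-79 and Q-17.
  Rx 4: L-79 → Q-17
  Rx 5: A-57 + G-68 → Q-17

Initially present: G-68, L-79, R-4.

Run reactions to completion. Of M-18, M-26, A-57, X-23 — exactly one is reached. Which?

L-79 present → Q-17 forms (Rx 4).
L-79 and Q-17 present → X-23 forms (Rx 3).
M-26 would need L-79 and M-18 (Rx 1), but M-18 never forms. No rule produces M-18, and it is not given. No rule produces A-57, and it is not given.

X-23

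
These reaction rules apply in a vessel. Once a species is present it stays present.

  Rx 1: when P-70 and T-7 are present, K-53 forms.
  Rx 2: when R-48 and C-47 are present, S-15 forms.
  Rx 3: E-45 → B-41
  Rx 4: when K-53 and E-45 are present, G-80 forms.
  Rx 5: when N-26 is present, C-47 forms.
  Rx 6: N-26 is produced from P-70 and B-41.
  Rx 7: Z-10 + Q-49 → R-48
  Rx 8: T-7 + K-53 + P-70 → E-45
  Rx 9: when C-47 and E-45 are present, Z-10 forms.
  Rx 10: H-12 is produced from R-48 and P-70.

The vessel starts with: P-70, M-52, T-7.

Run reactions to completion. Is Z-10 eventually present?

P-70 and T-7 present → K-53 forms (Rx 1).
T-7, K-53, and P-70 present → E-45 forms (Rx 8).
E-45 present → B-41 forms (Rx 3).
P-70 and B-41 present → N-26 forms (Rx 6).
N-26 present → C-47 forms (Rx 5).
C-47 and E-45 present → Z-10 forms (Rx 9).

Yes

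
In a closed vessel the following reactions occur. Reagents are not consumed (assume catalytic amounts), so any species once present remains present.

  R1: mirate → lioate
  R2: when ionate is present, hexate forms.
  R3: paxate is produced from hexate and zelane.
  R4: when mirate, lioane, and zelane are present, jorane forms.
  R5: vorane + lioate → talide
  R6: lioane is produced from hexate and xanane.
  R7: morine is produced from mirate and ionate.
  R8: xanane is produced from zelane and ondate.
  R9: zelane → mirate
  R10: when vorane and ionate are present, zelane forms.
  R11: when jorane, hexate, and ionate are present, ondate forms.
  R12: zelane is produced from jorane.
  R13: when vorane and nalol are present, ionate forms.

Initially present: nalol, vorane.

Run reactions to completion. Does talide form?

vorane and nalol present → ionate forms (R13).
vorane and ionate present → zelane forms (R10).
zelane present → mirate forms (R9).
mirate present → lioate forms (R1).
vorane and lioate present → talide forms (R5).

Yes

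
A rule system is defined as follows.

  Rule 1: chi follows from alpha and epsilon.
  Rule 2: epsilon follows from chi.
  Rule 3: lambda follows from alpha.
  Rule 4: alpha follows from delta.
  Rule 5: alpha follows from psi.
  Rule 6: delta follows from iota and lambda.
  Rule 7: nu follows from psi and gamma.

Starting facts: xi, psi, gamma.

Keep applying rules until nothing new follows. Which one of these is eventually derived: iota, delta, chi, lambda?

From psi, Rule 5 gives alpha.
From alpha, Rule 3 gives lambda.
chi would need alpha and epsilon (Rule 1), but epsilon is never established. No rule produces iota, and it is not given. delta would need iota and lambda (Rule 6), but iota is never established.

lambda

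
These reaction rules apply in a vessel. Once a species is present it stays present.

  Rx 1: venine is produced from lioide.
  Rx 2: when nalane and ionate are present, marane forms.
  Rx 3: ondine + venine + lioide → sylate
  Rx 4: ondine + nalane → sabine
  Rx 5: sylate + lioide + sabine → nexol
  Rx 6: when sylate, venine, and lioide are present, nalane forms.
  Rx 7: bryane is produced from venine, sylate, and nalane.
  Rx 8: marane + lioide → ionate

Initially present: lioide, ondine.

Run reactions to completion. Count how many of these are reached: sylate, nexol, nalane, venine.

4

lioide present → venine forms (Rx 1).
ondine, venine, and lioide present → sylate forms (Rx 3).
sylate, venine, and lioide present → nalane forms (Rx 6).
ondine and nalane present → sabine forms (Rx 4).
sylate, lioide, and sabine present → nexol forms (Rx 5).
sylate: reached.
nexol: reached.
nalane: reached.
venine: reached.
All 4 are reached.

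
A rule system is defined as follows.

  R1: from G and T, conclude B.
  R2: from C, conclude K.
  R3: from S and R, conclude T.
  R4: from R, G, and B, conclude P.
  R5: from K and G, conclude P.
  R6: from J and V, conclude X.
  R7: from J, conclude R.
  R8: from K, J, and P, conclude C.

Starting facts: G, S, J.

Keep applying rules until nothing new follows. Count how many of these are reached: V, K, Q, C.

No rule produces V, and it is not given.
K would need C (R2), but C is never established.
No rule produces Q, and it is not given.
C would need K, J, and P (R8), but K is never established.
None of the 4 are reached.

0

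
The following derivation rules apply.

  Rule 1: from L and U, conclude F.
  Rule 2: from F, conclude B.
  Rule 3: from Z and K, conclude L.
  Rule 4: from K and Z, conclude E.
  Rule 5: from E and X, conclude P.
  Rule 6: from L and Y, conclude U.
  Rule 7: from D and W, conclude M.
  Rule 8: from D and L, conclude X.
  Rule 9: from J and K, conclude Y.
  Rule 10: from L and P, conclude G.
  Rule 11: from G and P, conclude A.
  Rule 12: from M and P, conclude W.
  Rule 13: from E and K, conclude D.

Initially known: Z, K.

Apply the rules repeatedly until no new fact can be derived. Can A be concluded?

Yes

From Z and K, Rule 3 gives L.
From K and Z, Rule 4 gives E.
E and K hold, so D follows (Rule 13).
D and L hold, so X follows (Rule 8).
From E and X, Rule 5 gives P.
L and P hold, so G follows (Rule 10).
G and P hold, so A follows (Rule 11).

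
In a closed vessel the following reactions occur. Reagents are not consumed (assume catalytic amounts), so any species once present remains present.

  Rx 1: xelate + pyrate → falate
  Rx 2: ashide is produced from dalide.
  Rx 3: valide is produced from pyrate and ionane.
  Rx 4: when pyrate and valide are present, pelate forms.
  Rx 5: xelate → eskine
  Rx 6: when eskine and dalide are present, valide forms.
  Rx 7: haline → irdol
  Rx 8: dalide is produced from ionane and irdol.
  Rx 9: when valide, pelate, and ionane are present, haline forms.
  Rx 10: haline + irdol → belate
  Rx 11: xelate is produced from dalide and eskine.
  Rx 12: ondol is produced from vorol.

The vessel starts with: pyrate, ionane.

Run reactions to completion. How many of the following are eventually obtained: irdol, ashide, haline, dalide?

pyrate and ionane present → valide forms (Rx 3).
pyrate and valide present → pelate forms (Rx 4).
valide, pelate, and ionane present → haline forms (Rx 9).
haline present → irdol forms (Rx 7).
ionane and irdol present → dalide forms (Rx 8).
dalide present → ashide forms (Rx 2).
irdol: reached.
ashide: reached.
haline: reached.
dalide: reached.
All 4 are reached.

4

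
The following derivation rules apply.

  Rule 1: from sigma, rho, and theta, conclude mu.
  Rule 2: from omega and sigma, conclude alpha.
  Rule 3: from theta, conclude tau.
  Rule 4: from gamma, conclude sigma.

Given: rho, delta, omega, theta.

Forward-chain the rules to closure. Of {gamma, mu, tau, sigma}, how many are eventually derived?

1

theta holds, so tau follows (Rule 3).
No rule produces gamma, and it is not given.
mu would need sigma, rho, and theta (Rule 1), but sigma is never established.
tau: reached.
sigma would need gamma (Rule 4), but gamma is never established.
Reached: tau — 1 of the 4.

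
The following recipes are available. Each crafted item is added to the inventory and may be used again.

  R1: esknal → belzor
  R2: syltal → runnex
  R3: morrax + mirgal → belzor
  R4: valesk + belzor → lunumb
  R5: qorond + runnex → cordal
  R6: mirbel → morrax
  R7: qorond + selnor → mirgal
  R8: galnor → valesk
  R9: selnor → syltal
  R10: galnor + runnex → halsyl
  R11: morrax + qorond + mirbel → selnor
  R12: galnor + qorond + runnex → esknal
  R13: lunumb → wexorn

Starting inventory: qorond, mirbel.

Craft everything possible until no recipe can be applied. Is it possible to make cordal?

mirbel → morrax (R6).
Using R11, morrax, qorond, and mirbel make selnor.
selnor → syltal (R9).
syltal → runnex (R2).
Using R5, qorond and runnex make cordal.

Yes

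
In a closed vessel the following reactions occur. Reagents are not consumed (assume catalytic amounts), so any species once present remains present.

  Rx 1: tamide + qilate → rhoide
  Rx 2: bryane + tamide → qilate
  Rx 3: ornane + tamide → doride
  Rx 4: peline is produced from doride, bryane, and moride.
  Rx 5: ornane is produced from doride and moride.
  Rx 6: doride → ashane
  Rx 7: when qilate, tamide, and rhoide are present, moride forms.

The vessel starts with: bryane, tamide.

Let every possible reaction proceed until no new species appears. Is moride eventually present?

Yes

bryane and tamide present → qilate forms (Rx 2).
tamide and qilate present → rhoide forms (Rx 1).
qilate, tamide, and rhoide present → moride forms (Rx 7).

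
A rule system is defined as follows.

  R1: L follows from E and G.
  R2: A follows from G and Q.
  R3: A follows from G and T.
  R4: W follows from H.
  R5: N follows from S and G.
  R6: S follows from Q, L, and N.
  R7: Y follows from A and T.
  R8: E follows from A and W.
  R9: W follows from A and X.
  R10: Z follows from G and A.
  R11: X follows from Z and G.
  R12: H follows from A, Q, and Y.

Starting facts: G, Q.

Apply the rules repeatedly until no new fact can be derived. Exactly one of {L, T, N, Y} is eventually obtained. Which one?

G and Q hold, so A follows (R2).
From G and A, R10 gives Z.
Z and G hold, so X follows (R11).
A and X hold, so W follows (R9).
A and W hold, so E follows (R8).
E and G hold, so L follows (R1).
No rule produces T, and it is not given. N would need S and G (R5), but S is never established. Y would need A and T (R7), but T is never established.

L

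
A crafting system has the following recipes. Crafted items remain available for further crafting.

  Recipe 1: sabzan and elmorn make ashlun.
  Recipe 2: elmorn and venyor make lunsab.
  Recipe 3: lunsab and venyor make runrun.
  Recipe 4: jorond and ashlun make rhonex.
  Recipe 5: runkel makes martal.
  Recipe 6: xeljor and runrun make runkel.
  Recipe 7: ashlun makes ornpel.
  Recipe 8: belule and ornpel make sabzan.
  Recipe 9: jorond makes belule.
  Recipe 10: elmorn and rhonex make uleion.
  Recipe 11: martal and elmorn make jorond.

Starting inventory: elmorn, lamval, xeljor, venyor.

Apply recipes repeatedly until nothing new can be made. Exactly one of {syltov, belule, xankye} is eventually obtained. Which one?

belule

Using Recipe 2, elmorn and venyor make lunsab.
Using Recipe 3, lunsab and venyor make runrun.
Using Recipe 6, xeljor and runrun make runkel.
runkel → martal (Recipe 5).
Using Recipe 11, martal and elmorn make jorond.
Using Recipe 9, jorond makes belule.
No rule produces syltov, and it is not given. No rule produces xankye, and it is not given.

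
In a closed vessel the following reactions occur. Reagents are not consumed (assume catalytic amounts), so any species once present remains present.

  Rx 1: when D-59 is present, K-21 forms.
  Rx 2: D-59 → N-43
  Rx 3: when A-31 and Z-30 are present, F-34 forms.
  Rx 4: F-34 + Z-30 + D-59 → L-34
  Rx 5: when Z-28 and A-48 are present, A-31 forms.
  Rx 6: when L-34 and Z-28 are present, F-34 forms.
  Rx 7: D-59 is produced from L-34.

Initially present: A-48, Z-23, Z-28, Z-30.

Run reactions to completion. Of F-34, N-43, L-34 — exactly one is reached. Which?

Z-28 and A-48 present → A-31 forms (Rx 5).
A-31 and Z-30 present → F-34 forms (Rx 3).
L-34 would need F-34, Z-30, and D-59 (Rx 4), but D-59 never forms. N-43 would need D-59 (Rx 2), but D-59 never forms.

F-34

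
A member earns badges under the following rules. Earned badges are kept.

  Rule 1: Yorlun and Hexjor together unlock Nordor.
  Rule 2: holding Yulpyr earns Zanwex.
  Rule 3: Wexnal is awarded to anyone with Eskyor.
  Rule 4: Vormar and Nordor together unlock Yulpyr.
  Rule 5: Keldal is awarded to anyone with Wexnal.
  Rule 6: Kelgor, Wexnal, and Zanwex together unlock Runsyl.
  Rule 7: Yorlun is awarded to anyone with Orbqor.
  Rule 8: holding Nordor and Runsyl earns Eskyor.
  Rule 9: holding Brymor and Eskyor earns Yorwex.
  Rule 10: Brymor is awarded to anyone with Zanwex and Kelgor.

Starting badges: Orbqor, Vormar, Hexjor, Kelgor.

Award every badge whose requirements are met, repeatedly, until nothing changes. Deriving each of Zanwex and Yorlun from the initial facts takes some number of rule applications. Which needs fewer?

Yorlun

Yorlun: With Orbqor, Yorlun is earned (Rule 7). [1 rule application]
Zanwex: With Orbqor, Yorlun is earned (Rule 7). With Yorlun and Hexjor, Nordor is earned (Rule 1). With Vormar and Nordor, Yulpyr is earned (Rule 4). With Yulpyr, Zanwex is earned (Rule 2). [4 rule applications]
Yorlun needs fewer.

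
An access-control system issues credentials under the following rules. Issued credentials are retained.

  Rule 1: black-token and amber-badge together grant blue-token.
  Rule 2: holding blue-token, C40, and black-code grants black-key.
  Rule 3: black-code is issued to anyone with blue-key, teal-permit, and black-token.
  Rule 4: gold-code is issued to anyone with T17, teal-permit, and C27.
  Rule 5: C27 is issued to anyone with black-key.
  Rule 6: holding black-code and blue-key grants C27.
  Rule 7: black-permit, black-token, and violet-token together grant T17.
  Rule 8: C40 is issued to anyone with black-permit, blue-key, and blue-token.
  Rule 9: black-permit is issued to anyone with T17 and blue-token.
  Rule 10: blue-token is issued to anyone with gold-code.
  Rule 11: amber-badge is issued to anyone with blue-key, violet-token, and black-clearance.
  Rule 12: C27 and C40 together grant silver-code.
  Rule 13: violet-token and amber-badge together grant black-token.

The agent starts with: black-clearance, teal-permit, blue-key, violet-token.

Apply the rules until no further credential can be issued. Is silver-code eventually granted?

silver-code would need C27 and C40 (Rule 12), but C40 is never granted.

No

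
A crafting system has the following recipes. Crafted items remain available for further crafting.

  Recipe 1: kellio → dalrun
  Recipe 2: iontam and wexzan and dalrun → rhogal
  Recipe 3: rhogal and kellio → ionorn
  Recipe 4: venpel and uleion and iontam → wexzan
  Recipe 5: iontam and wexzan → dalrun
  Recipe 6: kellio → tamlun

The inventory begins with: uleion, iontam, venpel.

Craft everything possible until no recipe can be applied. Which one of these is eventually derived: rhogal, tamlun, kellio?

Using Recipe 4, venpel, uleion, and iontam make wexzan.
iontam and wexzan → dalrun (Recipe 5).
iontam and wexzan and dalrun → rhogal (Recipe 2).
No rule produces kellio, and it is not given. tamlun would need kellio (Recipe 6), but kellio is never obtained.

rhogal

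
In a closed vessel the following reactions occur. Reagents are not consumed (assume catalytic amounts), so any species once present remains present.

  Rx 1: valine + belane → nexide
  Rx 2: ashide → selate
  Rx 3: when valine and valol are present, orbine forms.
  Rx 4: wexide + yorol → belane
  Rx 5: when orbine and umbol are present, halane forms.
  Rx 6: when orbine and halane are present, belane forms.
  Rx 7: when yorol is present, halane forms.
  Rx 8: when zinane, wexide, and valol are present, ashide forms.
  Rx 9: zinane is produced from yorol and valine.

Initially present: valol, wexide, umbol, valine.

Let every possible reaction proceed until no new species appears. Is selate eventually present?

No

selate would need ashide (Rx 2), but ashide never forms.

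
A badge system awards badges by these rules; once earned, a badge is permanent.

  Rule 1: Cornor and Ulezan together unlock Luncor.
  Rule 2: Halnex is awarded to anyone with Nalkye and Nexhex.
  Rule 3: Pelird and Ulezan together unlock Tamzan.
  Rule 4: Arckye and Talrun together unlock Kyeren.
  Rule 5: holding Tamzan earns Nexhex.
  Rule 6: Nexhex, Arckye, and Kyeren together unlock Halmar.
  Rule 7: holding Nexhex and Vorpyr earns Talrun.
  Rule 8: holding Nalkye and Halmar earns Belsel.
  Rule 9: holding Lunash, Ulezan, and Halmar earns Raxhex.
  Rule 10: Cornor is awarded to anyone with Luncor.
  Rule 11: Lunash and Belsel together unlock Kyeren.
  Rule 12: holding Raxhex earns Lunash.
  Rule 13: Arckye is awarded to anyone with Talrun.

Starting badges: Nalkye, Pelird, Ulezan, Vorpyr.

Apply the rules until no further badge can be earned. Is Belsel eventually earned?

Yes

With Pelird and Ulezan, Tamzan is earned (Rule 3).
With Tamzan, Nexhex is earned (Rule 5).
With Nexhex and Vorpyr, Talrun is earned (Rule 7).
With Talrun, Arckye is earned (Rule 13).
With Arckye and Talrun, Kyeren is earned (Rule 4).
With Nexhex, Arckye, and Kyeren, Halmar is earned (Rule 6).
With Nalkye and Halmar, Belsel is earned (Rule 8).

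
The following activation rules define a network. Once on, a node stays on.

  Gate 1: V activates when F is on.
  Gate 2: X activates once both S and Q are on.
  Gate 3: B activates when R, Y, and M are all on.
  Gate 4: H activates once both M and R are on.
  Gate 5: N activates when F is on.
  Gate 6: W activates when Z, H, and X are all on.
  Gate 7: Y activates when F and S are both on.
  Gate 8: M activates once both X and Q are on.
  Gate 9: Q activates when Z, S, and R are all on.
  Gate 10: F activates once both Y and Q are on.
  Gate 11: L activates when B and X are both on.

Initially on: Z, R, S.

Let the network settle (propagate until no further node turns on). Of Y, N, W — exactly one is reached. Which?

W

Gate 9: Z, S, and R on → Q on.
Gate 2: S and Q on → X on.
Gate 8: X and Q on → M on.
Gate 4: M and R on → H on.
Z, H, and X are on, so W activates (Gate 6).
N would need F (Gate 5), but F never turns on. Y would need F and S (Gate 7), but F never turns on.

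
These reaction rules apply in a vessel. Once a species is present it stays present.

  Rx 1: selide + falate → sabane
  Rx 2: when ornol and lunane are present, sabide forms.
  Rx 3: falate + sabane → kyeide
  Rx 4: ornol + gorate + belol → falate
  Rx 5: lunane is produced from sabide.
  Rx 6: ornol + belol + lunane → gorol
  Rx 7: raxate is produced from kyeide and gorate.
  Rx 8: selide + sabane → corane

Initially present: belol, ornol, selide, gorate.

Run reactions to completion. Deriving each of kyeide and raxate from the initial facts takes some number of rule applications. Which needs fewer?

kyeide: ornol, gorate, and belol present → falate forms (Rx 4). selide and falate present → sabane forms (Rx 1). falate and sabane present → kyeide forms (Rx 3). [3 rule applications]
raxate: ornol, gorate, and belol present → falate forms (Rx 4). selide and falate present → sabane forms (Rx 1). falate and sabane present → kyeide forms (Rx 3). kyeide and gorate present → raxate forms (Rx 7). [4 rule applications]
kyeide needs fewer.

kyeide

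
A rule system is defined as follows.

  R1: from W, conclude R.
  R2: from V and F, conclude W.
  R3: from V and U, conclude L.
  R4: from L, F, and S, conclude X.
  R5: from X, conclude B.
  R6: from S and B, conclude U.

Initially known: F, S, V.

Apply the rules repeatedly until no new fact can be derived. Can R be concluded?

Yes

From V and F, R2 gives W.
From W, R1 gives R.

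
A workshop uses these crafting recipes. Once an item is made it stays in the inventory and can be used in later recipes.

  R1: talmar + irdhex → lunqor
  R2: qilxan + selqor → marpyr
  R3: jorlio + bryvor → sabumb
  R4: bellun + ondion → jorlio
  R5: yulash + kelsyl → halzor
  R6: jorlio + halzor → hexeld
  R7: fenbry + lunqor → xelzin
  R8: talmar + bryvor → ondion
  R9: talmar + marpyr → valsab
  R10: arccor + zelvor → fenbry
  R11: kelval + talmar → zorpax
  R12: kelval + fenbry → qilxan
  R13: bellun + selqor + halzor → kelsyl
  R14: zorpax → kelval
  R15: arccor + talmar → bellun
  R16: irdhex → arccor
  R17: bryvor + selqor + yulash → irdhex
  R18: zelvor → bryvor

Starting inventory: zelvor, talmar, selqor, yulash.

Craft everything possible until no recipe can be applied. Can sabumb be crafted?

zelvor → bryvor (R18).
talmar + bryvor → ondion (R8).
Using R17, bryvor, selqor, and yulash make irdhex.
Using R16, irdhex makes arccor.
Using R15, arccor and talmar make bellun.
bellun + ondion → jorlio (R4).
jorlio + bryvor → sabumb (R3).

Yes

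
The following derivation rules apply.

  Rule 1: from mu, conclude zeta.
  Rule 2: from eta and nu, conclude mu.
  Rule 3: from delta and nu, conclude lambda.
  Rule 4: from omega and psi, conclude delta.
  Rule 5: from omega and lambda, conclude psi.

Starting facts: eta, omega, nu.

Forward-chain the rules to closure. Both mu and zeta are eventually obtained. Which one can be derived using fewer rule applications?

mu

mu: eta and nu hold, so mu follows (Rule 2). [1 rule application]
zeta: eta and nu hold, so mu follows (Rule 2). From mu, Rule 1 gives zeta. [2 rule applications]
mu needs fewer.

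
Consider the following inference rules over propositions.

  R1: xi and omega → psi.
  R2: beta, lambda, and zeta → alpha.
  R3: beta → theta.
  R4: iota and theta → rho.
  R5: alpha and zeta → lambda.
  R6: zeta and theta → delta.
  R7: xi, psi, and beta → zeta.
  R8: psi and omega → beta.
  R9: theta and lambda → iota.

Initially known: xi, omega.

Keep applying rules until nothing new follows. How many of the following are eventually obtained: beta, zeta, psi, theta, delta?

From xi and omega, R1 gives psi.
psi and omega hold, so beta follows (R8).
beta holds, so theta follows (R3).
From xi, psi, and beta, R7 gives zeta.
From zeta and theta, R6 gives delta.
beta: reached.
zeta: reached.
psi: reached.
theta: reached.
delta: reached.
All 5 are reached.

5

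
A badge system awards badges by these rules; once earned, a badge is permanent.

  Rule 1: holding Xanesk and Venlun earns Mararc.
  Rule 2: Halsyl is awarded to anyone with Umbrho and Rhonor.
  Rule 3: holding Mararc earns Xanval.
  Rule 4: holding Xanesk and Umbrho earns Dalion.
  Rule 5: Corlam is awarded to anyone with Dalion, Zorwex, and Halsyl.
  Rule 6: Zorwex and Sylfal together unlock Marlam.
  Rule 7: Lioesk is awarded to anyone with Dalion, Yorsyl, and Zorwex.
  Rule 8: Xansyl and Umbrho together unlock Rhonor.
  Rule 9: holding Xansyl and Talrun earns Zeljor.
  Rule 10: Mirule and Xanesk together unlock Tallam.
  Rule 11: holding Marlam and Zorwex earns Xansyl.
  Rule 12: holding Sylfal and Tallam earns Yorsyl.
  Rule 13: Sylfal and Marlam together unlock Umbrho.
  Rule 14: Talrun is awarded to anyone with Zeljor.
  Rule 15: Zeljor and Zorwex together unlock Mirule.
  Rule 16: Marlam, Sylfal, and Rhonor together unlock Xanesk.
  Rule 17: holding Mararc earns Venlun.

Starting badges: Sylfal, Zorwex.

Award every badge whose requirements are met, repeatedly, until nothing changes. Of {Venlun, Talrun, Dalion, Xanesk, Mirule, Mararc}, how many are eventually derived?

2

With Zorwex and Sylfal, Marlam is earned (Rule 6).
With Marlam and Zorwex, Xansyl is earned (Rule 11).
With Sylfal and Marlam, Umbrho is earned (Rule 13).
With Xansyl and Umbrho, Rhonor is earned (Rule 8).
With Marlam, Sylfal, and Rhonor, Xanesk is earned (Rule 16).
With Xanesk and Umbrho, Dalion is earned (Rule 4).
Venlun would need Mararc (Rule 17), but Mararc is never earned.
Talrun would need Zeljor (Rule 14), but Zeljor is never earned.
Dalion: reached.
Xanesk: reached.
Mirule would need Zeljor and Zorwex (Rule 15), but Zeljor is never earned.
Mararc would need Xanesk and Venlun (Rule 1), but Venlun is never earned.
Reached: Dalion and Xanesk — 2 of the 6.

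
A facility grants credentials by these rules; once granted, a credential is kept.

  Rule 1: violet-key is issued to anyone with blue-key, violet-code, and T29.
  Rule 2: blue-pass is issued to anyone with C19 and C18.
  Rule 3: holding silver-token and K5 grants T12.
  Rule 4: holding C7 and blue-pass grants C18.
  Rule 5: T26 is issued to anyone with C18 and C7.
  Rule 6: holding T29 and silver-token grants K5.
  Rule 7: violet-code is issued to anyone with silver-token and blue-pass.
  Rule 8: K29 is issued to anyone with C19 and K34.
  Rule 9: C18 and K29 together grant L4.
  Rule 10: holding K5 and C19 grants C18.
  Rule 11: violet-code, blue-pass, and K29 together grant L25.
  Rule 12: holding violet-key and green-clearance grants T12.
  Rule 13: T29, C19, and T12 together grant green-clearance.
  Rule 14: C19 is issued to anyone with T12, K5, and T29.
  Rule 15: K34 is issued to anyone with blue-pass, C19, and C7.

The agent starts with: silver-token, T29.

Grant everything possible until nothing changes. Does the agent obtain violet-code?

Yes

Holding T29 and silver-token grants K5 (Rule 6).
Holding silver-token and K5 grants T12 (Rule 3).
Holding T12, K5, and T29 grants C19 (Rule 14).
Holding K5 and C19 grants C18 (Rule 10).
Holding C19 and C18 grants blue-pass (Rule 2).
Holding silver-token and blue-pass grants violet-code (Rule 7).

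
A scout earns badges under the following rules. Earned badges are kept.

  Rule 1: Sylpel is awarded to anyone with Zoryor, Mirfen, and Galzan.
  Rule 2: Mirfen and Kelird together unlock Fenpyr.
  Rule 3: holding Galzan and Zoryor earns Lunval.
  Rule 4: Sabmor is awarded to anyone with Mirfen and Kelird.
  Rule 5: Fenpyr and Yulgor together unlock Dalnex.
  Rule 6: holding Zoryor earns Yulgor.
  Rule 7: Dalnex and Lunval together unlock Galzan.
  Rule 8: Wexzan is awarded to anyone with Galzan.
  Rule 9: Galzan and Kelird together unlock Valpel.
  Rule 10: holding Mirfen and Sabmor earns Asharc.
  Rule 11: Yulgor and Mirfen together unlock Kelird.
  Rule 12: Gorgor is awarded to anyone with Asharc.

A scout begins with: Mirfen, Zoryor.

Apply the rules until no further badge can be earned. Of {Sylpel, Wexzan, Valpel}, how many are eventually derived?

Sylpel would need Zoryor, Mirfen, and Galzan (Rule 1), but Galzan is never earned.
Wexzan would need Galzan (Rule 8), but Galzan is never earned.
Valpel would need Galzan and Kelird (Rule 9), but Galzan is never earned.
None of the 3 are reached.

0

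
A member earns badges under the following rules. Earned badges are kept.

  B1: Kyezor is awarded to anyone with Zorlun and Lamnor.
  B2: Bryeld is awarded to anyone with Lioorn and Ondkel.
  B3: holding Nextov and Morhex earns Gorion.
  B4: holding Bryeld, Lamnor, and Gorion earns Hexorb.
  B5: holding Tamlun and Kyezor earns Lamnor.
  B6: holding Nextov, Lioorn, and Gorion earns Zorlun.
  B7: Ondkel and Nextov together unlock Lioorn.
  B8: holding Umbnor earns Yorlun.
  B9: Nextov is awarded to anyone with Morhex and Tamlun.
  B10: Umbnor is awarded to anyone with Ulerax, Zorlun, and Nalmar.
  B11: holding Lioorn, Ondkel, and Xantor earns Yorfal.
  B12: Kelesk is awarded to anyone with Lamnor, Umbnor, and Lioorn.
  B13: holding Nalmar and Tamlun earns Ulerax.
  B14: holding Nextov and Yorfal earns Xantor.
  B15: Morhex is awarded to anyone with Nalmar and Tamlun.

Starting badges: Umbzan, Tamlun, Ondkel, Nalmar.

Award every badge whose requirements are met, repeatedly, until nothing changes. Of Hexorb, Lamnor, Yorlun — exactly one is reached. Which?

Yorlun

With Nalmar and Tamlun, Ulerax is earned (B13).
With Nalmar and Tamlun, Morhex is earned (B15).
With Morhex and Tamlun, Nextov is earned (B9).
With Nextov and Morhex, Gorion is earned (B3).
With Ondkel and Nextov, Lioorn is earned (B7).
With Nextov, Lioorn, and Gorion, Zorlun is earned (B6).
With Ulerax, Zorlun, and Nalmar, Umbnor is earned (B10).
With Umbnor, Yorlun is earned (B8).
Hexorb would need Bryeld, Lamnor, and Gorion (B4), but Lamnor is never earned. Lamnor would need Tamlun and Kyezor (B5), but Kyezor is never earned.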